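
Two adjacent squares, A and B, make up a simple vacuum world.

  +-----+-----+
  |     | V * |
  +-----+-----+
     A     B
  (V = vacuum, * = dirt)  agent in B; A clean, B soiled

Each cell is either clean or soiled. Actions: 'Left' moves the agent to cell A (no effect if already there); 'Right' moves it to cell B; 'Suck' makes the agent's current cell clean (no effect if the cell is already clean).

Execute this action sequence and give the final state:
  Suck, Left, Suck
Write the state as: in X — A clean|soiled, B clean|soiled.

1) do Suck; now in B — A clean, B clean
2) do Left; now in A — A clean, B clean
3) do Suck; now in A — A clean, B clean

in A — A clean, B clean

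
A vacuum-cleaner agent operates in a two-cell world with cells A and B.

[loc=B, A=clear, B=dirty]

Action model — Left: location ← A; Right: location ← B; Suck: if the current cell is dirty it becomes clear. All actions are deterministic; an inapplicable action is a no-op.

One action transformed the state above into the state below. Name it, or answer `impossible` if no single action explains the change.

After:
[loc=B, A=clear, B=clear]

Suck

try  Left: (A; A:clear, B:dirty)
try Right: (B; A:clear, B:dirty)
try  Suck: (B; A:clear, B:clear)  ← match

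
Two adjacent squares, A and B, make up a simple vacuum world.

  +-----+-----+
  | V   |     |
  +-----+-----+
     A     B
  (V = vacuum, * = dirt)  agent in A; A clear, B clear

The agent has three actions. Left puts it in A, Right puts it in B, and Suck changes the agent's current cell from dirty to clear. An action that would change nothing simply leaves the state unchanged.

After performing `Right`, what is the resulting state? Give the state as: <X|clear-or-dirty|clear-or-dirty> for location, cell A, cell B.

start: <A|clear|clear>
1. Right → <B|clear|clear>

<B|clear|clear>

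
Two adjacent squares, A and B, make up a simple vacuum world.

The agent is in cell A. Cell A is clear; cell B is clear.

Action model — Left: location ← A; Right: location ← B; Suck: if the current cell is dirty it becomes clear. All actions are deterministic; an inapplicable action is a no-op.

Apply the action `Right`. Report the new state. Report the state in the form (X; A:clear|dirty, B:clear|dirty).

(B; A:clear, B:clear)

start: (A; A:clear, B:clear)
step 1/1 (Right): (B; A:clear, B:clear)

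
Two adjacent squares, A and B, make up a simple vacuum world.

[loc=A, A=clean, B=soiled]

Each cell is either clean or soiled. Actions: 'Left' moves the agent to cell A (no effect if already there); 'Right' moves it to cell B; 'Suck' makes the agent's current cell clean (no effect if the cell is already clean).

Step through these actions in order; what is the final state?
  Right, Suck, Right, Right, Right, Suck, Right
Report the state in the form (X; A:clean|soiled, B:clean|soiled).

(B; A:clean, B:clean)

1) do Right; now (B; A:clean, B:soiled)
2) do Suck; now (B; A:clean, B:clean)
3) do Right; now (B; A:clean, B:clean)
4) do Right; now (B; A:clean, B:clean)
5) do Right; now (B; A:clean, B:clean)
6) do Suck; now (B; A:clean, B:clean)
7) do Right; now (B; A:clean, B:clean)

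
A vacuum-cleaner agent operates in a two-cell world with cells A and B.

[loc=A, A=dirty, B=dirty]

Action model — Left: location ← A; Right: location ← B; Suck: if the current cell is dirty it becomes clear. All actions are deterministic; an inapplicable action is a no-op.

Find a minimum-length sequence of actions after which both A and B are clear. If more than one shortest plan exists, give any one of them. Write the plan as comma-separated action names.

Suck, Right, Suck

[1] after Suck: <A|clear|dirty>
[2] after Right: <B|clear|dirty>
[3] after Suck: <B|clear|clear>
min 3: Suck A + move + Suck B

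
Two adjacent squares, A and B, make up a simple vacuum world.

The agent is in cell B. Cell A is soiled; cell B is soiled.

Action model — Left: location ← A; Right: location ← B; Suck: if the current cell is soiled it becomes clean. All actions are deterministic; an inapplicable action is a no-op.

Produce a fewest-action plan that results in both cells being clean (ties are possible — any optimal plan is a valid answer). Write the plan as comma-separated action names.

Suck, Left, Suck

[1] after Suck: <B|soiled|clean>
[2] after Left: <A|soiled|clean>
[3] after Suck: <A|clean|clean>
min 3: Suck B + move + Suck A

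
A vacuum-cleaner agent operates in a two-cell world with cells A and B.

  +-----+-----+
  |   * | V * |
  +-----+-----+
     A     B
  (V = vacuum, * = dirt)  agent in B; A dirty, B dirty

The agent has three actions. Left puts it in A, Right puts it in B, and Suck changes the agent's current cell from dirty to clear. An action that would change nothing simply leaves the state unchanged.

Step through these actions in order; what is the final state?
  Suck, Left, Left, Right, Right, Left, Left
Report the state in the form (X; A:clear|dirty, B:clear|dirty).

[1] after Suck: (B; A:dirty, B:clear)
[2] after Left: (A; A:dirty, B:clear)
[3] after Left: (A; A:dirty, B:clear)
[4] after Right: (B; A:dirty, B:clear)
[5] after Right: (B; A:dirty, B:clear)
[6] after Left: (A; A:dirty, B:clear)
[7] after Left: (A; A:dirty, B:clear)

(A; A:dirty, B:clear)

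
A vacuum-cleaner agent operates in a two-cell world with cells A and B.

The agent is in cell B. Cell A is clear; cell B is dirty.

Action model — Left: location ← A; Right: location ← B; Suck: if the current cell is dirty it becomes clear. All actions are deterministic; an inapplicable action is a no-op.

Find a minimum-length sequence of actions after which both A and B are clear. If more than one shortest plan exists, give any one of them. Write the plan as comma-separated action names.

Suck (#1): <B|clear|clear>
min 1: B is dirty, one Suck

Suck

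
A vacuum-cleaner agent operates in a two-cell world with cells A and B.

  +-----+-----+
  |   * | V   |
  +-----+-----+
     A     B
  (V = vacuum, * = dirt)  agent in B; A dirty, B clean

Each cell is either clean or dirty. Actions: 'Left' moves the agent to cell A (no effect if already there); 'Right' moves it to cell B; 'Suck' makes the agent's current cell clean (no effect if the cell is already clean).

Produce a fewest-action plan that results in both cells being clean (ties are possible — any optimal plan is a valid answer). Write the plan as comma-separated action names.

Left, Suck

1. Left → loc=A A=dirty B=clean
2. Suck → loc=A A=clean B=clean
min 2: go A then Suck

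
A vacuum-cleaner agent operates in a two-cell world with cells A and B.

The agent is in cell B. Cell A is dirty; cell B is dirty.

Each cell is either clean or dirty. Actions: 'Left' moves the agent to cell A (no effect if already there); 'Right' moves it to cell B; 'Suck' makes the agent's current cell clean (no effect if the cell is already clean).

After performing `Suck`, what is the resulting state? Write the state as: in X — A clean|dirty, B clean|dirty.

start: in B — A dirty, B dirty
t=1 Suck ⇒ in B — A dirty, B clean

in B — A dirty, B clean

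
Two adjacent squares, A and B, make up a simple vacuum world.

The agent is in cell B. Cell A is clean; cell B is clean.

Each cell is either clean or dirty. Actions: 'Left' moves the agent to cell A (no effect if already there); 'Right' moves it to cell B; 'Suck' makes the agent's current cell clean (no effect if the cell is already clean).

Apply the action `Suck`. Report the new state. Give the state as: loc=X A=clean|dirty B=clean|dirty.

start: loc=B A=clean B=clean
[1] after Suck: loc=B A=clean B=clean

loc=B A=clean B=clean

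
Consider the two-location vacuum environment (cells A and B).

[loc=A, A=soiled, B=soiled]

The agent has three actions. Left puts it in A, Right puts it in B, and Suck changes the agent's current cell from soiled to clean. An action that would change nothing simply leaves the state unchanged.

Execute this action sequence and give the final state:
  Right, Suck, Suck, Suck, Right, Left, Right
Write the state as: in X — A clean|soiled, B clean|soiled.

in B — A soiled, B clean

t=1 Right ⇒ in B — A soiled, B soiled
t=2 Suck ⇒ in B — A soiled, B clean
t=3 Suck ⇒ in B — A soiled, B clean
t=4 Suck ⇒ in B — A soiled, B clean
t=5 Right ⇒ in B — A soiled, B clean
t=6 Left ⇒ in A — A soiled, B clean
t=7 Right ⇒ in B — A soiled, B clean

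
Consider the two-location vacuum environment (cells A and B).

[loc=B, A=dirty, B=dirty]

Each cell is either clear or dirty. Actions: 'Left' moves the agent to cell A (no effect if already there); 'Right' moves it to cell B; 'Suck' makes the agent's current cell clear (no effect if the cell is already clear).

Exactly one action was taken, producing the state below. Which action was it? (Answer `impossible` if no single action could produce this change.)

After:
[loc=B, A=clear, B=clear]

try  Left: (A; A:dirty, B:dirty)
try Right: (B; A:dirty, B:dirty)
try  Suck: (B; A:dirty, B:clear)
no single action produces the after-state

impossible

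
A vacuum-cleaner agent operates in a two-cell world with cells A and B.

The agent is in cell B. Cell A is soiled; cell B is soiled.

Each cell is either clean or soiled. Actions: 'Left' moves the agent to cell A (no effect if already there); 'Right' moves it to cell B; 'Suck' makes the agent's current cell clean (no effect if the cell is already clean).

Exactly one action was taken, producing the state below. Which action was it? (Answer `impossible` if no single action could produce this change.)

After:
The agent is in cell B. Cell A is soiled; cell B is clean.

Suck

try  Left: loc=A A=soiled B=soiled
try Right: loc=B A=soiled B=soiled
try  Suck: loc=B A=soiled B=clean  ← match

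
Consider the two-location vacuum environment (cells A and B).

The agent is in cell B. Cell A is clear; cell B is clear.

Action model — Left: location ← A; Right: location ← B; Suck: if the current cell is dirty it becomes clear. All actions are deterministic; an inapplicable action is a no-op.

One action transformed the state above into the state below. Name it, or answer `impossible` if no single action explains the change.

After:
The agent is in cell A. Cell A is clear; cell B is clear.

Left

try  Left: (A; A:clear, B:clear)  ← match
try Right: (B; A:clear, B:clear)
try  Suck: (B; A:clear, B:clear)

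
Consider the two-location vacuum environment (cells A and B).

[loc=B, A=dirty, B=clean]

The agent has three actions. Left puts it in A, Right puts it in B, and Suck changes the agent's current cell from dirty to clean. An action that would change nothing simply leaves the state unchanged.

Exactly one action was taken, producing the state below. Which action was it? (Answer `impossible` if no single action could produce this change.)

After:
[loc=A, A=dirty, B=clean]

Left

try  Left: (A; A:dirty, B:clean)  ← match
try Right: (B; A:dirty, B:clean)
try  Suck: (B; A:dirty, B:clean)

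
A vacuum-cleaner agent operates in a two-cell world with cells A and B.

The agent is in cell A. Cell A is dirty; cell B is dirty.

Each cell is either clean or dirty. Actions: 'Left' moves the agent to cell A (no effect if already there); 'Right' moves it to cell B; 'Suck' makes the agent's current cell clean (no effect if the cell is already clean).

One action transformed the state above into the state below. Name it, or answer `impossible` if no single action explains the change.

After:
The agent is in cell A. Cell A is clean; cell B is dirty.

Suck

try  Left: in A — A dirty, B dirty
try Right: in B — A dirty, B dirty
try  Suck: in A — A clean, B dirty  ← match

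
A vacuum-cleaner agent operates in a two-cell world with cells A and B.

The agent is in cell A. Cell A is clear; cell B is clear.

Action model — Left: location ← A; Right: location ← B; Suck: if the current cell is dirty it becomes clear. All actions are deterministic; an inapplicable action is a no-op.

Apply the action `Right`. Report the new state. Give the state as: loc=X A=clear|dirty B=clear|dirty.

loc=B A=clear B=clear

start: loc=A A=clear B=clear
step 1/1 (Right): loc=B A=clear B=clear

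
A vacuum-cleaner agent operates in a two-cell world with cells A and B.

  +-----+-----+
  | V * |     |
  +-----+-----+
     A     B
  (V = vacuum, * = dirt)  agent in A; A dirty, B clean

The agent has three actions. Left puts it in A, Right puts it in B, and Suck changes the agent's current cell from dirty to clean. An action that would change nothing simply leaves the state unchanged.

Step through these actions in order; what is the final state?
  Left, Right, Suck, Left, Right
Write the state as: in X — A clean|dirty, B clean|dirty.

in B — A dirty, B clean

step 1/5 (Left): in A — A dirty, B clean
step 2/5 (Right): in B — A dirty, B clean
step 3/5 (Suck): in B — A dirty, B clean
step 4/5 (Left): in A — A dirty, B clean
step 5/5 (Right): in B — A dirty, B clean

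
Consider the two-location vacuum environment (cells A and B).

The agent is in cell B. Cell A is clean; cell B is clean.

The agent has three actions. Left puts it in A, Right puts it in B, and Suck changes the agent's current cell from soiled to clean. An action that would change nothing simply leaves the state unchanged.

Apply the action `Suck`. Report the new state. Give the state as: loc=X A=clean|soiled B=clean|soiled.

loc=B A=clean B=clean

start: loc=B A=clean B=clean
[1] after Suck: loc=B A=clean B=clean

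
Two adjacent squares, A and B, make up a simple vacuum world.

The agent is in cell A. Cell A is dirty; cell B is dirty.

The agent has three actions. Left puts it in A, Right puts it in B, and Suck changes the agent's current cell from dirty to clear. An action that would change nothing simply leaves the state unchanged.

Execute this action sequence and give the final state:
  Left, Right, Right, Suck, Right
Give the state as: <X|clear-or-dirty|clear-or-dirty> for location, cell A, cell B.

<B|dirty|clear>

step 1/5 (Left): <A|dirty|dirty>
step 2/5 (Right): <B|dirty|dirty>
step 3/5 (Right): <B|dirty|dirty>
step 4/5 (Suck): <B|dirty|clear>
step 5/5 (Right): <B|dirty|clear>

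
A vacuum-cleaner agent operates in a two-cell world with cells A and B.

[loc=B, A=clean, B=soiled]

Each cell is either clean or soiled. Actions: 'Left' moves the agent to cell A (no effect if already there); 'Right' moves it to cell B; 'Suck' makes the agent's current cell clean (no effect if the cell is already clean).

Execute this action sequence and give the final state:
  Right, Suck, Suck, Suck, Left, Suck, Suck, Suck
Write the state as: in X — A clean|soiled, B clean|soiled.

step 1/8 (Right): in B — A clean, B soiled
step 2/8 (Suck): in B — A clean, B clean
step 3/8 (Suck): in B — A clean, B clean
step 4/8 (Suck): in B — A clean, B clean
step 5/8 (Left): in A — A clean, B clean
step 6/8 (Suck): in A — A clean, B clean
step 7/8 (Suck): in A — A clean, B clean
step 8/8 (Suck): in A — A clean, B clean

in A — A clean, B clean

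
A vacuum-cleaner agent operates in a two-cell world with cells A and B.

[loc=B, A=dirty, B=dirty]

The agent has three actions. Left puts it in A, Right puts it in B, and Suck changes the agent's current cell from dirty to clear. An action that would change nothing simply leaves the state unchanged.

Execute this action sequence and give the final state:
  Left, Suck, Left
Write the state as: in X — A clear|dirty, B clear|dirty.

in A — A clear, B dirty

t=1 Left ⇒ in A — A dirty, B dirty
t=2 Suck ⇒ in A — A clear, B dirty
t=3 Left ⇒ in A — A clear, B dirty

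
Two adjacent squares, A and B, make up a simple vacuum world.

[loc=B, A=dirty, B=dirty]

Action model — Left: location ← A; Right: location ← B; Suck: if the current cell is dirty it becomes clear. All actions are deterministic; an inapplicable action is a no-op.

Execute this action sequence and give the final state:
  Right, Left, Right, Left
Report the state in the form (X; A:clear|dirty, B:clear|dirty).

Right (#1): (B; A:dirty, B:dirty)
Left (#2): (A; A:dirty, B:dirty)
Right (#3): (B; A:dirty, B:dirty)
Left (#4): (A; A:dirty, B:dirty)

(A; A:dirty, B:dirty)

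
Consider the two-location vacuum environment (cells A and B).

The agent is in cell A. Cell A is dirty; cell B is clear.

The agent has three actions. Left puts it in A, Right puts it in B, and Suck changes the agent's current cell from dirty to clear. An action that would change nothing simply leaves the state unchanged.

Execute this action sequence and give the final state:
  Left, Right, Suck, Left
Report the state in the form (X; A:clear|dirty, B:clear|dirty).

(A; A:dirty, B:clear)

t=1 Left ⇒ (A; A:dirty, B:clear)
t=2 Right ⇒ (B; A:dirty, B:clear)
t=3 Suck ⇒ (B; A:dirty, B:clear)
t=4 Left ⇒ (A; A:dirty, B:clear)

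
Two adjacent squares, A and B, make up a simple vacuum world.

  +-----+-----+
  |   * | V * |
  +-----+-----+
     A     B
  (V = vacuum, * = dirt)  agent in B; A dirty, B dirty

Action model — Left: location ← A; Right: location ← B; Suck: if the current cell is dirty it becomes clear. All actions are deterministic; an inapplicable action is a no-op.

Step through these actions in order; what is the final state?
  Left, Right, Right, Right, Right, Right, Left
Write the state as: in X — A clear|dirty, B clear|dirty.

in A — A dirty, B dirty

1. Left → in A — A dirty, B dirty
2. Right → in B — A dirty, B dirty
3. Right → in B — A dirty, B dirty
4. Right → in B — A dirty, B dirty
5. Right → in B — A dirty, B dirty
6. Right → in B — A dirty, B dirty
7. Left → in A — A dirty, B dirty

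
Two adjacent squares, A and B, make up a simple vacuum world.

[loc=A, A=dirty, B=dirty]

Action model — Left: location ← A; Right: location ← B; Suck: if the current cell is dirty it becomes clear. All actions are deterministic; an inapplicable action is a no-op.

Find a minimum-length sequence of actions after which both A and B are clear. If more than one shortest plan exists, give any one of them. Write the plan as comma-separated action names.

[1] after Suck: <A|clear|dirty>
[2] after Right: <B|clear|dirty>
[3] after Suck: <B|clear|clear>
min 3: Suck A + move + Suck B

Suck, Right, Suck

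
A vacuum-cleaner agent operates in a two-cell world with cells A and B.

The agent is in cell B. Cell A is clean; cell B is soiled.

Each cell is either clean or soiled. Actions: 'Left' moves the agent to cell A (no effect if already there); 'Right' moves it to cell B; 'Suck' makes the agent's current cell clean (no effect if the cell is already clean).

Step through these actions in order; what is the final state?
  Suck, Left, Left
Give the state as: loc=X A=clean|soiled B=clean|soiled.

loc=A A=clean B=clean

[1] after Suck: loc=B A=clean B=clean
[2] after Left: loc=A A=clean B=clean
[3] after Left: loc=A A=clean B=clean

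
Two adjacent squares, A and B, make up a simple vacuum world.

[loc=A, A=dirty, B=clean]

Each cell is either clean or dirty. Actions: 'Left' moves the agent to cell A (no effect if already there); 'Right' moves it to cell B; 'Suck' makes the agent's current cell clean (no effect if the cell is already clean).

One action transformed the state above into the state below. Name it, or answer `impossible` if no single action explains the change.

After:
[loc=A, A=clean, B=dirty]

impossible

try  Left: <A|dirty|clean>
try Right: <B|dirty|clean>
try  Suck: <A|clean|clean>
no single action produces the after-state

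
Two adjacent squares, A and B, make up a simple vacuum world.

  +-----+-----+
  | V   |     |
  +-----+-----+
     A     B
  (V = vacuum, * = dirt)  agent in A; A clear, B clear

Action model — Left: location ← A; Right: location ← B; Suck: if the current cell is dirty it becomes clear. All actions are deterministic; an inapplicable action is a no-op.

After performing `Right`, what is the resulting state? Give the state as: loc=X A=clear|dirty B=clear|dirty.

loc=B A=clear B=clear

start: loc=A A=clear B=clear
1) do Right; now loc=B A=clear B=clear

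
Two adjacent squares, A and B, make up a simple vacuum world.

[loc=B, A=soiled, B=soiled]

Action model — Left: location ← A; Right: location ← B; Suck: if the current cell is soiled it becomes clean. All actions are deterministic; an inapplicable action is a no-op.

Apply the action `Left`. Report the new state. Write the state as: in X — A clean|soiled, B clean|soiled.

in A — A soiled, B soiled

start: in B — A soiled, B soiled
1) do Left; now in A — A soiled, B soiled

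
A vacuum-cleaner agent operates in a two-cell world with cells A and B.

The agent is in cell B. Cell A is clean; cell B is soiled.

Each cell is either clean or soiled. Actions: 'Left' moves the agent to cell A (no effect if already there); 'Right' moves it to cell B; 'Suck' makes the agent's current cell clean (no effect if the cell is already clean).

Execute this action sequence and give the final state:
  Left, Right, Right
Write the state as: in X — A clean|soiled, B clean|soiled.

in B — A clean, B soiled

1) do Left; now in A — A clean, B soiled
2) do Right; now in B — A clean, B soiled
3) do Right; now in B — A clean, B soiled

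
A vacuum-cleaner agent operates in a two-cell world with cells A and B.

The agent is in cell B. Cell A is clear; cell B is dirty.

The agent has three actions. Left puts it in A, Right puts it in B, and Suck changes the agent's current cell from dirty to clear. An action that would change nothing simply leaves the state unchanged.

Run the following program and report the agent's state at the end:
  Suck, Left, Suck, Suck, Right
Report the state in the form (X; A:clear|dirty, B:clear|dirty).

1) do Suck; now (B; A:clear, B:clear)
2) do Left; now (A; A:clear, B:clear)
3) do Suck; now (A; A:clear, B:clear)
4) do Suck; now (A; A:clear, B:clear)
5) do Right; now (B; A:clear, B:clear)

(B; A:clear, B:clear)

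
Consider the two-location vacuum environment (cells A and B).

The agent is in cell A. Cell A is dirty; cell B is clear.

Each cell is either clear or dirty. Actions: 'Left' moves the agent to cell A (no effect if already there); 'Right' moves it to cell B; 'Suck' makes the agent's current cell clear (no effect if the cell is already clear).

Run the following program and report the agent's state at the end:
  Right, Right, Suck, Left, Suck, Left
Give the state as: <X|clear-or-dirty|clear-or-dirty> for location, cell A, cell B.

<A|clear|clear>

1. Right → <B|dirty|clear>
2. Right → <B|dirty|clear>
3. Suck → <B|dirty|clear>
4. Left → <A|dirty|clear>
5. Suck → <A|clear|clear>
6. Left → <A|clear|clear>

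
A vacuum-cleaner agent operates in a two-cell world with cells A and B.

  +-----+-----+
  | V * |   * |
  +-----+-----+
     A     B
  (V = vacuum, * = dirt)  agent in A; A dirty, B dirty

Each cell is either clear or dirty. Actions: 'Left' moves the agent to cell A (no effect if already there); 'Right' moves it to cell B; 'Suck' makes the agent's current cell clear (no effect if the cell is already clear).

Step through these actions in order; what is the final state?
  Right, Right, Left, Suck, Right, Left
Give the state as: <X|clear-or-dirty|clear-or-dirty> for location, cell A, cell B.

t=1 Right ⇒ <B|dirty|dirty>
t=2 Right ⇒ <B|dirty|dirty>
t=3 Left ⇒ <A|dirty|dirty>
t=4 Suck ⇒ <A|clear|dirty>
t=5 Right ⇒ <B|clear|dirty>
t=6 Left ⇒ <A|clear|dirty>

<A|clear|dirty>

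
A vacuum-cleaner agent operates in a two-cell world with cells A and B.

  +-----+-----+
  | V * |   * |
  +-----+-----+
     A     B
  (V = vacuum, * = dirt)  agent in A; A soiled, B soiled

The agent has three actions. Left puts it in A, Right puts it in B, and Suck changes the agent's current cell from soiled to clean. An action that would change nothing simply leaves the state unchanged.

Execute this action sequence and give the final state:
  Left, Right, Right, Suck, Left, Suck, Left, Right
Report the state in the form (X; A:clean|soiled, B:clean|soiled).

Left (#1): (A; A:soiled, B:soiled)
Right (#2): (B; A:soiled, B:soiled)
Right (#3): (B; A:soiled, B:soiled)
Suck (#4): (B; A:soiled, B:clean)
Left (#5): (A; A:soiled, B:clean)
Suck (#6): (A; A:clean, B:clean)
Left (#7): (A; A:clean, B:clean)
Right (#8): (B; A:clean, B:clean)

(B; A:clean, B:clean)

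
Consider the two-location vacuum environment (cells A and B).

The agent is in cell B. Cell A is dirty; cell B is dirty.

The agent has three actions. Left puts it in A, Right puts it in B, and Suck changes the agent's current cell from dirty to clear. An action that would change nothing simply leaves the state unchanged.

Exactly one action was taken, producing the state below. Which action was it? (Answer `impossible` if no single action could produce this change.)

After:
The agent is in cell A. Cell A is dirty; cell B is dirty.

Left

try  Left: in A — A dirty, B dirty  ← match
try Right: in B — A dirty, B dirty
try  Suck: in B — A dirty, B clear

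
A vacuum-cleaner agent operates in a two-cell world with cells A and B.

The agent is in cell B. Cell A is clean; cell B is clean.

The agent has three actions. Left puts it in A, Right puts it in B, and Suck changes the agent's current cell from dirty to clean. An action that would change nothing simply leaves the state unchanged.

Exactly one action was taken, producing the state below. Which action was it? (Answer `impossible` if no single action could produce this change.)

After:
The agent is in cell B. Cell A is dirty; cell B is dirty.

impossible

try  Left: in A — A clean, B clean
try Right: in B — A clean, B clean
try  Suck: in B — A clean, B clean
no single action produces the after-state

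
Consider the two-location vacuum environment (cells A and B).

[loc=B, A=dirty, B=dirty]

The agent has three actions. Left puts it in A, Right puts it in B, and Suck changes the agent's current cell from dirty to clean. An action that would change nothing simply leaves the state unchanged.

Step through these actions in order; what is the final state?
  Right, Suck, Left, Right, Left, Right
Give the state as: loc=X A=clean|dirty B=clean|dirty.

t=1 Right ⇒ loc=B A=dirty B=dirty
t=2 Suck ⇒ loc=B A=dirty B=clean
t=3 Left ⇒ loc=A A=dirty B=clean
t=4 Right ⇒ loc=B A=dirty B=clean
t=5 Left ⇒ loc=A A=dirty B=clean
t=6 Right ⇒ loc=B A=dirty B=clean

loc=B A=dirty B=clean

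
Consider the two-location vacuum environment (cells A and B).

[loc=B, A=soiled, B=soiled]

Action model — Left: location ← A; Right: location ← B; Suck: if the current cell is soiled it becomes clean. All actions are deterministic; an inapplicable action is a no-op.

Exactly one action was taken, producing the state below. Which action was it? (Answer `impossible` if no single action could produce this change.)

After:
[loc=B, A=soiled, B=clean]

try  Left: loc=A A=soiled B=soiled
try Right: loc=B A=soiled B=soiled
try  Suck: loc=B A=soiled B=clean  ← match

Suck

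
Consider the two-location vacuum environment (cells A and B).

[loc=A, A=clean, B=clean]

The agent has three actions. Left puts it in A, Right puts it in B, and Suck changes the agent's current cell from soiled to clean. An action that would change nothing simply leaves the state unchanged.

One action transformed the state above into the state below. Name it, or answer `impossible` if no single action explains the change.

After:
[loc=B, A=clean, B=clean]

Right

try  Left: (A; A:clean, B:clean)
try Right: (B; A:clean, B:clean)  ← match
try  Suck: (A; A:clean, B:clean)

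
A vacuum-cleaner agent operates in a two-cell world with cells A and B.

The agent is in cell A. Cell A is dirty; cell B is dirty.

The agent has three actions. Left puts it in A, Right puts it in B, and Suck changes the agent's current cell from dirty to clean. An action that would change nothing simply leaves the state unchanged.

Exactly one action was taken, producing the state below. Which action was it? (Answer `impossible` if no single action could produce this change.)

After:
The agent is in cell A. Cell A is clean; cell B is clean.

try  Left: (A; A:dirty, B:dirty)
try Right: (B; A:dirty, B:dirty)
try  Suck: (A; A:clean, B:dirty)
no single action produces the after-state

impossible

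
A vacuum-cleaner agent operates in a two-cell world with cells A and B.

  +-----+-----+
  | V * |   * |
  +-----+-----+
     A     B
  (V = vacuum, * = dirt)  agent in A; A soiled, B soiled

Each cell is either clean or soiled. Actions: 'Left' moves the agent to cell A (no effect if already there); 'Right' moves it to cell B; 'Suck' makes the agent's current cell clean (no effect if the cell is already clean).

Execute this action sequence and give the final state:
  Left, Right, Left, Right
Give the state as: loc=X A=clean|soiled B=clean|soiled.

loc=B A=soiled B=soiled

Left (#1): loc=A A=soiled B=soiled
Right (#2): loc=B A=soiled B=soiled
Left (#3): loc=A A=soiled B=soiled
Right (#4): loc=B A=soiled B=soiled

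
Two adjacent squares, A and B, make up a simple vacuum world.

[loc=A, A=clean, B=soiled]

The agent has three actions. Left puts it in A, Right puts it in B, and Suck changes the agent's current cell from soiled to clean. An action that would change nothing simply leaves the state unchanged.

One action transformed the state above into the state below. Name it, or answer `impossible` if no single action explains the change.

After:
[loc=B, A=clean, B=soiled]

Right

try  Left: (A; A:clean, B:soiled)
try Right: (B; A:clean, B:soiled)  ← match
try  Suck: (A; A:clean, B:soiled)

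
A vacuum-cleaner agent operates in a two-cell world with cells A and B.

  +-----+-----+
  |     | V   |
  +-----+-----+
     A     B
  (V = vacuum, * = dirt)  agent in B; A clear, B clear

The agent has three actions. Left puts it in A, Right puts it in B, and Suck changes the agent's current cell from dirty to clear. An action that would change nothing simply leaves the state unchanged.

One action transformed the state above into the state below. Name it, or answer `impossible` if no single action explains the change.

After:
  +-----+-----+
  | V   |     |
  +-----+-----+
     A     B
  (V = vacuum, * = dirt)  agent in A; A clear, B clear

try  Left: in A — A clear, B clear  ← match
try Right: in B — A clear, B clear
try  Suck: in B — A clear, B clear

Left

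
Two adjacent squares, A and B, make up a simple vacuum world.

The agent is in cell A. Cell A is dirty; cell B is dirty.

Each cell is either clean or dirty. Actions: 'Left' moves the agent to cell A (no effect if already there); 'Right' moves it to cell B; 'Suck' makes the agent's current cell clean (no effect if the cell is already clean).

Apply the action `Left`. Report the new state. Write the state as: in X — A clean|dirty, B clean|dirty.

start: in A — A dirty, B dirty
t=1 Left ⇒ in A — A dirty, B dirty

in A — A dirty, B dirty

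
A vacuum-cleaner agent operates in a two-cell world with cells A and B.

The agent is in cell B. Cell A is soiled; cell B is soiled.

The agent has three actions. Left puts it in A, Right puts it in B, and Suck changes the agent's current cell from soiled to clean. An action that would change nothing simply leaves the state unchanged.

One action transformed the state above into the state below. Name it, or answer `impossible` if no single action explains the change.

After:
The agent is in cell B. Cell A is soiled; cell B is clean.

try  Left: loc=A A=soiled B=soiled
try Right: loc=B A=soiled B=soiled
try  Suck: loc=B A=soiled B=clean  ← match

Suck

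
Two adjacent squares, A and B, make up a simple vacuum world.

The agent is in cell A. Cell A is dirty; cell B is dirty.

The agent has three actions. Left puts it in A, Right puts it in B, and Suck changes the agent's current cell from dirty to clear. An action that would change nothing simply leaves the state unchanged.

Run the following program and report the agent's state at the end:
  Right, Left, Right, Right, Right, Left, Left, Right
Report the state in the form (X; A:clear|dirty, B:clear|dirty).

(B; A:dirty, B:dirty)

[1] after Right: (B; A:dirty, B:dirty)
[2] after Left: (A; A:dirty, B:dirty)
[3] after Right: (B; A:dirty, B:dirty)
[4] after Right: (B; A:dirty, B:dirty)
[5] after Right: (B; A:dirty, B:dirty)
[6] after Left: (A; A:dirty, B:dirty)
[7] after Left: (A; A:dirty, B:dirty)
[8] after Right: (B; A:dirty, B:dirty)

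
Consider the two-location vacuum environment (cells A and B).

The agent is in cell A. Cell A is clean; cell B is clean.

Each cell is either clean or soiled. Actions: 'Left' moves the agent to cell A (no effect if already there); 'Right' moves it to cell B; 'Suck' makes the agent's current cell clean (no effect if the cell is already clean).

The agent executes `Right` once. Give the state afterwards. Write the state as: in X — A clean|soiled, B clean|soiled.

start: in A — A clean, B clean
[1] after Right: in B — A clean, B clean

in B — A clean, B clean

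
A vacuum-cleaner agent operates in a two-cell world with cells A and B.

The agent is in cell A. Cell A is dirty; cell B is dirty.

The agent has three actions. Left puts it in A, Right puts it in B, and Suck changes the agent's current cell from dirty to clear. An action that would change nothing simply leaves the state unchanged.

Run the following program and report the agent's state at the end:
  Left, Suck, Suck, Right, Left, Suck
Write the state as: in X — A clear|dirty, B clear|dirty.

1. Left → in A — A dirty, B dirty
2. Suck → in A — A clear, B dirty
3. Suck → in A — A clear, B dirty
4. Right → in B — A clear, B dirty
5. Left → in A — A clear, B dirty
6. Suck → in A — A clear, B dirty

in A — A clear, B dirty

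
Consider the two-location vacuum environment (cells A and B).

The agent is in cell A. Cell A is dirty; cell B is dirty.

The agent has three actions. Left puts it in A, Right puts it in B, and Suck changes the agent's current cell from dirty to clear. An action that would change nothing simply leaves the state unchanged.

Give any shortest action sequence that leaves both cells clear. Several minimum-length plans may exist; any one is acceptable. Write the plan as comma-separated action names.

1) do Suck; now (A; A:clear, B:dirty)
2) do Right; now (B; A:clear, B:dirty)
3) do Suck; now (B; A:clear, B:clear)
min 3: Suck A + move + Suck B

Suck, Right, Suck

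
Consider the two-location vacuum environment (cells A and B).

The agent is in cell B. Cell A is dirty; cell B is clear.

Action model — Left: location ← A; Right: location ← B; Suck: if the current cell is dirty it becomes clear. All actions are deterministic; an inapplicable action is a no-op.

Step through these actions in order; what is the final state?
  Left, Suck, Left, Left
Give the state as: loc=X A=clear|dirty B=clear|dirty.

[1] after Left: loc=A A=dirty B=clear
[2] after Suck: loc=A A=clear B=clear
[3] after Left: loc=A A=clear B=clear
[4] after Left: loc=A A=clear B=clear

loc=A A=clear B=clear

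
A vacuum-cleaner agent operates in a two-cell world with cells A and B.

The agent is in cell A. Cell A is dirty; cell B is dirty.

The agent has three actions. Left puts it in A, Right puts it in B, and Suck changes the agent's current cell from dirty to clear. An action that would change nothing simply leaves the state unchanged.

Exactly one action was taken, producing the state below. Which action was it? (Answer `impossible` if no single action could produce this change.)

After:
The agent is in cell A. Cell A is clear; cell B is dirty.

Suck

try  Left: in A — A dirty, B dirty
try Right: in B — A dirty, B dirty
try  Suck: in A — A clear, B dirty  ← match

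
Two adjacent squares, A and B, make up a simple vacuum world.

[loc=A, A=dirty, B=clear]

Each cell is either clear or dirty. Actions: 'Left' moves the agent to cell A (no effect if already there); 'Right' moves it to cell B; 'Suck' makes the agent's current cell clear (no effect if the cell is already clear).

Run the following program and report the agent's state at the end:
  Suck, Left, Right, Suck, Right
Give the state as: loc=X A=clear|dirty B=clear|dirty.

step 1/5 (Suck): loc=A A=clear B=clear
step 2/5 (Left): loc=A A=clear B=clear
step 3/5 (Right): loc=B A=clear B=clear
step 4/5 (Suck): loc=B A=clear B=clear
step 5/5 (Right): loc=B A=clear B=clear

loc=B A=clear B=clear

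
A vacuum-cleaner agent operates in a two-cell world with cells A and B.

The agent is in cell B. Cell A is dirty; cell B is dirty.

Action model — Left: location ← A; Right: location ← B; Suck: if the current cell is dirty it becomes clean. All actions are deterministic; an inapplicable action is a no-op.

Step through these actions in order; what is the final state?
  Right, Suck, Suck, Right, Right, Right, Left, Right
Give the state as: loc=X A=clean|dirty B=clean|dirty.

1. Right → loc=B A=dirty B=dirty
2. Suck → loc=B A=dirty B=clean
3. Suck → loc=B A=dirty B=clean
4. Right → loc=B A=dirty B=clean
5. Right → loc=B A=dirty B=clean
6. Right → loc=B A=dirty B=clean
7. Left → loc=A A=dirty B=clean
8. Right → loc=B A=dirty B=clean

loc=B A=dirty B=clean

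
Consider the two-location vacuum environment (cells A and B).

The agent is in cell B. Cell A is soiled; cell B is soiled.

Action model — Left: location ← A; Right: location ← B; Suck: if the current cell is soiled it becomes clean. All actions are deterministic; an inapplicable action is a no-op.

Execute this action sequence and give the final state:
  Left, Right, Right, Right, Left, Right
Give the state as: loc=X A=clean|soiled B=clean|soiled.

step 1/6 (Left): loc=A A=soiled B=soiled
step 2/6 (Right): loc=B A=soiled B=soiled
step 3/6 (Right): loc=B A=soiled B=soiled
step 4/6 (Right): loc=B A=soiled B=soiled
step 5/6 (Left): loc=A A=soiled B=soiled
step 6/6 (Right): loc=B A=soiled B=soiled

loc=B A=soiled B=soiled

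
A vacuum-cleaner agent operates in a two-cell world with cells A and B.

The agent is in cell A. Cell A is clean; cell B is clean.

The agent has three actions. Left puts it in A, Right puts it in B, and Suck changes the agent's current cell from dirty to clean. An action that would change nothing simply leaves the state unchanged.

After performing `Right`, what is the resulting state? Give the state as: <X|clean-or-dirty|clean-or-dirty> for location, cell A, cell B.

start: <A|clean|clean>
step 1/1 (Right): <B|clean|clean>

<B|clean|clean>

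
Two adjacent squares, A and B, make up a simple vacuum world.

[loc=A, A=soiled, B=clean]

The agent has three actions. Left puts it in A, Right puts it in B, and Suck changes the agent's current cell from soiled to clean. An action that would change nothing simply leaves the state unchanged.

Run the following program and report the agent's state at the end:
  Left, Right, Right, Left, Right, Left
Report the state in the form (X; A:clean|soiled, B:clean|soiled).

(A; A:soiled, B:clean)

[1] after Left: (A; A:soiled, B:clean)
[2] after Right: (B; A:soiled, B:clean)
[3] after Right: (B; A:soiled, B:clean)
[4] after Left: (A; A:soiled, B:clean)
[5] after Right: (B; A:soiled, B:clean)
[6] after Left: (A; A:soiled, B:clean)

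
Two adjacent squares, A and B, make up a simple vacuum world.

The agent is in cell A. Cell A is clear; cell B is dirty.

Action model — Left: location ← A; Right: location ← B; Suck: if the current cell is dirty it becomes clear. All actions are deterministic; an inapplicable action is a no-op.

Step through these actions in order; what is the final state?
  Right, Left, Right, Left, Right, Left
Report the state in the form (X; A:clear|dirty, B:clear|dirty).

Right (#1): (B; A:clear, B:dirty)
Left (#2): (A; A:clear, B:dirty)
Right (#3): (B; A:clear, B:dirty)
Left (#4): (A; A:clear, B:dirty)
Right (#5): (B; A:clear, B:dirty)
Left (#6): (A; A:clear, B:dirty)

(A; A:clear, B:dirty)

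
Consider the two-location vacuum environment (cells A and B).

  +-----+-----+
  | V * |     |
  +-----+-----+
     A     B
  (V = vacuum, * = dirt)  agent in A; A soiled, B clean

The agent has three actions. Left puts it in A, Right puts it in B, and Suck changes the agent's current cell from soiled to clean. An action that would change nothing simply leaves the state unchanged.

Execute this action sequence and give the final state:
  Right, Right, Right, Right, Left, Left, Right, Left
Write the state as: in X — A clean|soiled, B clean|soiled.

in A — A soiled, B clean

1) do Right; now in B — A soiled, B clean
2) do Right; now in B — A soiled, B clean
3) do Right; now in B — A soiled, B clean
4) do Right; now in B — A soiled, B clean
5) do Left; now in A — A soiled, B clean
6) do Left; now in A — A soiled, B clean
7) do Right; now in B — A soiled, B clean
8) do Left; now in A — A soiled, B clean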